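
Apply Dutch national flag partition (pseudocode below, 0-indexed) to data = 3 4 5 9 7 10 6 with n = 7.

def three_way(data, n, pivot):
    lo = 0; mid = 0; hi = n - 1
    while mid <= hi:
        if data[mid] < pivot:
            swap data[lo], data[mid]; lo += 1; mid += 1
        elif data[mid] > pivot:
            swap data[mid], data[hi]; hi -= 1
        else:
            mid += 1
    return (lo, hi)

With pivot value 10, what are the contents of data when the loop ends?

pivot = 10; lo=0, mid=0, hi=6
data[mid]=3<10: swap data[0],data[0]; lo=1,mid=1 → 3 4 5 9 7 10 6
data[mid]=4<10: swap data[1],data[1]; lo=2,mid=2 → 3 4 5 9 7 10 6
data[mid]=5<10: swap data[2],data[2]; lo=3,mid=3 → 3 4 5 9 7 10 6
data[mid]=9<10: swap data[3],data[3]; lo=4,mid=4 → 3 4 5 9 7 10 6
data[mid]=7<10: swap data[4],data[4]; lo=5,mid=5 → 3 4 5 9 7 10 6
data[mid]=10=10: mid=6
data[mid]=6<10: swap data[5],data[6]; lo=6,mid=7 → 3 4 5 9 7 6 10
end: lo=6, hi=6; data = 3 4 5 9 7 6 10

3 4 5 9 7 6 10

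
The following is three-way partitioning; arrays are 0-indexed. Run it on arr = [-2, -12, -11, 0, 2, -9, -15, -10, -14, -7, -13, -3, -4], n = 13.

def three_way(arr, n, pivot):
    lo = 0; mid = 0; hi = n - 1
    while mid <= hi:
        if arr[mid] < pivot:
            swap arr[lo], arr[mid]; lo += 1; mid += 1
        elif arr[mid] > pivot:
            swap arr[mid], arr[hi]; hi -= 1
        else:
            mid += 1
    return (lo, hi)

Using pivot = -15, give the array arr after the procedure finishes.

[-15, -11, 0, 2, -9, -12, -10, -14, -7, -13, -3, -4, -2]

pivot = -15; lo=0, mid=0, hi=12
arr[mid]=-2>-15: swap arr[0],arr[12]; hi=11 → [-4, -12, -11, 0, 2, -9, -15, -10, -14, -7, -13, -3, -2]
arr[mid]=-4>-15: swap arr[0],arr[11]; hi=10 → [-3, -12, -11, 0, 2, -9, -15, -10, -14, -7, -13, -4, -2]
arr[mid]=-3>-15: swap arr[0],arr[10]; hi=9 → [-13, -12, -11, 0, 2, -9, -15, -10, -14, -7, -3, -4, -2]
arr[mid]=-13>-15: swap arr[0],arr[9]; hi=8 → [-7, -12, -11, 0, 2, -9, -15, -10, -14, -13, -3, -4, -2]
arr[mid]=-7>-15: swap arr[0],arr[8]; hi=7 → [-14, -12, -11, 0, 2, -9, -15, -10, -7, -13, -3, -4, -2]
arr[mid]=-14>-15: swap arr[0],arr[7]; hi=6 → [-10, -12, -11, 0, 2, -9, -15, -14, -7, -13, -3, -4, -2]
arr[mid]=-10>-15: swap arr[0],arr[6]; hi=5 → [-15, -12, -11, 0, 2, -9, -10, -14, -7, -13, -3, -4, -2]
arr[mid]=-15=-15: mid=1
arr[mid]=-12>-15: swap arr[1],arr[5]; hi=4 → [-15, -9, -11, 0, 2, -12, -10, -14, -7, -13, -3, -4, -2]
arr[mid]=-9>-15: swap arr[1],arr[4]; hi=3 → [-15, 2, -11, 0, -9, -12, -10, -14, -7, -13, -3, -4, -2]
arr[mid]=2>-15: swap arr[1],arr[3]; hi=2 → [-15, 0, -11, 2, -9, -12, -10, -14, -7, -13, -3, -4, -2]
arr[mid]=0>-15: swap arr[1],arr[2]; hi=1 → [-15, -11, 0, 2, -9, -12, -10, -14, -7, -13, -3, -4, -2]
arr[mid]=-11>-15: swap arr[1],arr[1]; hi=0 → [-15, -11, 0, 2, -9, -12, -10, -14, -7, -13, -3, -4, -2]
end: lo=0, hi=0; arr = [-15, -11, 0, 2, -9, -12, -10, -14, -7, -13, -3, -4, -2]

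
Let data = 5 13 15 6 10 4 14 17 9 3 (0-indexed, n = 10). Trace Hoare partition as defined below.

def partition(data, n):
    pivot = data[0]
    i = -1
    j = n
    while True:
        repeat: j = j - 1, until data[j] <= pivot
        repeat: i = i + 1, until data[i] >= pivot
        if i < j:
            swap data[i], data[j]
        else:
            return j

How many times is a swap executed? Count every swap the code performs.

pivot = data[0] = 5; i = -1, j = 10
j→9 (data[9]=3≤5), i→0 (data[0]=5≥5); i<j, swap → 3 13 15 6 10 4 14 17 9 5
j→5 (data[5]=4≤5), i→1 (data[1]=13≥5); i<j, swap → 3 4 15 6 10 13 14 17 9 5
j→1, i→2; i≥j, return j=1. data = 3 4 15 6 10 13 14 17 9 5

2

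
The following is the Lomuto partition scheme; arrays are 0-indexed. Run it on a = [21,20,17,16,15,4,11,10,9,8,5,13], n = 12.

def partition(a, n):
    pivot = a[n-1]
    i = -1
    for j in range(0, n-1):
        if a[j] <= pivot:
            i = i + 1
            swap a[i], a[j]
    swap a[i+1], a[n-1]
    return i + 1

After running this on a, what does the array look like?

[4,11,10,9,8,5,13,17,16,15,21,20]

pivot = a[11] = 13; i = -1
j=0: a[0]=21 > 13 → no swap
j=1: a[1]=20 > 13 → no swap
j=2: a[2]=17 > 13 → no swap
j=3: a[3]=16 > 13 → no swap
j=4: a[4]=15 > 13 → no swap
j=5: a[5]=4 ≤ 13 → i=0, swap a[0],a[5] → [4,20,17,16,15,21,11,10,9,8,5,13]
j=6: a[6]=11 ≤ 13 → i=1, swap a[1],a[6] → [4,11,17,16,15,21,20,10,9,8,5,13]
j=7: a[7]=10 ≤ 13 → i=2, swap a[2],a[7] → [4,11,10,16,15,21,20,17,9,8,5,13]
j=8: a[8]=9 ≤ 13 → i=3, swap a[3],a[8] → [4,11,10,9,15,21,20,17,16,8,5,13]
j=9: a[9]=8 ≤ 13 → i=4, swap a[4],a[9] → [4,11,10,9,8,21,20,17,16,15,5,13]
j=10: a[10]=5 ≤ 13 → i=5, swap a[5],a[10] → [4,11,10,9,8,5,20,17,16,15,21,13]
final swap a[6],a[11] → [4,11,10,9,8,5,13,17,16,15,21,20]; return 6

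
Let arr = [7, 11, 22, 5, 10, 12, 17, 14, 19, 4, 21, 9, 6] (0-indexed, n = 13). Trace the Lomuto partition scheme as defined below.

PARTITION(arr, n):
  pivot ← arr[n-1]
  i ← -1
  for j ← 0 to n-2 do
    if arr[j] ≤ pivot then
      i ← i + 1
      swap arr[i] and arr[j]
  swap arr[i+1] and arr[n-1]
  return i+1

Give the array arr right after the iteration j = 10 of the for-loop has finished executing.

pivot=6, i=-1
j=0: 7>6, skip
j=1: 11>6, skip
j=2: 22>6, skip
j=3: 5≤6, i=0, swap(0,3) ⇒ [5, 11, 22, 7, 10, 12, 17, 14, 19, 4, 21, 9, 6]
j=4: 10>6, skip
j=5: 12>6, skip
j=6: 17>6, skip
j=7: 14>6, skip
j=8: 19>6, skip
j=9: 4≤6, i=1, swap(1,9) ⇒ [5, 4, 22, 7, 10, 12, 17, 14, 19, 11, 21, 9, 6]
j=10: 21>6, skip
(after j=10) arr = [5, 4, 22, 7, 10, 12, 17, 14, 19, 11, 21, 9, 6]

[5, 4, 22, 7, 10, 12, 17, 14, 19, 11, 21, 9, 6]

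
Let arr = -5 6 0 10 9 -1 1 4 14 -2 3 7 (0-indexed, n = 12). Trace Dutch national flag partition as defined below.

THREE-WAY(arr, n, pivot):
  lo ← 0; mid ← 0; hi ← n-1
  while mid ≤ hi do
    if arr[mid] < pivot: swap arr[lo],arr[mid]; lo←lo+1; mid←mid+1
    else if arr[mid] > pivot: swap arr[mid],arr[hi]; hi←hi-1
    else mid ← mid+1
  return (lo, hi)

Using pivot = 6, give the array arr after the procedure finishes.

lo=0 mid=0 hi=11
-5<6: swap(0,0), lo=1 mid=1 ⇒ -5 6 0 10 9 -1 1 4 14 -2 3 7
6=6: mid=2
0<6: swap(1,2), lo=2 mid=3 ⇒ -5 0 6 10 9 -1 1 4 14 -2 3 7
10>6: swap(3,11), hi=10 ⇒ -5 0 6 7 9 -1 1 4 14 -2 3 10
7>6: swap(3,10), hi=9 ⇒ -5 0 6 3 9 -1 1 4 14 -2 7 10
3<6: swap(2,3), lo=3 mid=4 ⇒ -5 0 3 6 9 -1 1 4 14 -2 7 10
9>6: swap(4,9), hi=8 ⇒ -5 0 3 6 -2 -1 1 4 14 9 7 10
-2<6: swap(3,4), lo=4 mid=5 ⇒ -5 0 3 -2 6 -1 1 4 14 9 7 10
-1<6: swap(4,5), lo=5 mid=6 ⇒ -5 0 3 -2 -1 6 1 4 14 9 7 10
1<6: swap(5,6), lo=6 mid=7 ⇒ -5 0 3 -2 -1 1 6 4 14 9 7 10
4<6: swap(6,7), lo=7 mid=8 ⇒ -5 0 3 -2 -1 1 4 6 14 9 7 10
14>6: swap(8,8), hi=7 ⇒ -5 0 3 -2 -1 1 4 6 14 9 7 10
done. lo=7 hi=7; arr=-5 0 3 -2 -1 1 4 6 14 9 7 10

-5 0 3 -2 -1 1 4 6 14 9 7 10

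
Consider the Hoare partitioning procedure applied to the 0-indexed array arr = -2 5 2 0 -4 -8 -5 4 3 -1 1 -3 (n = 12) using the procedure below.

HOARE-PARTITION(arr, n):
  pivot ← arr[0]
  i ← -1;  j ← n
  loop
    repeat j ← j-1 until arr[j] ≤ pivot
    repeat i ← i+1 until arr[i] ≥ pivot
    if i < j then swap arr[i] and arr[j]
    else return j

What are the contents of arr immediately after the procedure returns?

pivot = arr[0] = -2; i = -1, j = 12
j→11 (arr[11]=-3≤-2), i→0 (arr[0]=-2≥-2); i<j, swap → -3 5 2 0 -4 -8 -5 4 3 -1 1 -2
j→6 (arr[6]=-5≤-2), i→1 (arr[1]=5≥-2); i<j, swap → -3 -5 2 0 -4 -8 5 4 3 -1 1 -2
j→5 (arr[5]=-8≤-2), i→2 (arr[2]=2≥-2); i<j, swap → -3 -5 -8 0 -4 2 5 4 3 -1 1 -2
j→4 (arr[4]=-4≤-2), i→3 (arr[3]=0≥-2); i<j, swap → -3 -5 -8 -4 0 2 5 4 3 -1 1 -2
j→3, i→4; i≥j, return j=3. arr = -3 -5 -8 -4 0 2 5 4 3 -1 1 -2

-3 -5 -8 -4 0 2 5 4 3 -1 1 -2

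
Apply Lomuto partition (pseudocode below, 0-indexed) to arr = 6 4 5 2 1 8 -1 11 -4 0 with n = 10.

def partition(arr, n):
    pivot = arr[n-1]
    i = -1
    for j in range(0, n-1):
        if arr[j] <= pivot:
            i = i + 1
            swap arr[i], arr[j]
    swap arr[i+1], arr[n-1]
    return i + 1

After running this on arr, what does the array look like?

pivot = arr[9] = 0; i = -1
j=0: arr[0]=6 > 0 → no swap
j=1: arr[1]=4 > 0 → no swap
j=2: arr[2]=5 > 0 → no swap
j=3: arr[3]=2 > 0 → no swap
j=4: arr[4]=1 > 0 → no swap
j=5: arr[5]=8 > 0 → no swap
j=6: arr[6]=-1 ≤ 0 → i=0, swap arr[0],arr[6] → -1 4 5 2 1 8 6 11 -4 0
j=7: arr[7]=11 > 0 → no swap
j=8: arr[8]=-4 ≤ 0 → i=1, swap arr[1],arr[8] → -1 -4 5 2 1 8 6 11 4 0
final swap arr[2],arr[9] → -1 -4 0 2 1 8 6 11 4 5; return 2

-1 -4 0 2 1 8 6 11 4 5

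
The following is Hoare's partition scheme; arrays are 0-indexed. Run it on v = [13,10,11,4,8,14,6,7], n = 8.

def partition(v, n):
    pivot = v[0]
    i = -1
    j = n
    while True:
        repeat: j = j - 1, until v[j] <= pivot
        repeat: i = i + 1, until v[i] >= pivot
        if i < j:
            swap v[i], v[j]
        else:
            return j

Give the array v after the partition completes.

[7,10,11,4,8,6,14,13]

pivot = v[0] = 13; i = -1, j = 8
j→7 (v[7]=7≤13), i→0 (v[0]=13≥13); i<j, swap → [7,10,11,4,8,14,6,13]
j→6 (v[6]=6≤13), i→5 (v[5]=14≥13); i<j, swap → [7,10,11,4,8,6,14,13]
j→5, i→6; i≥j, return j=5. v = [7,10,11,4,8,6,14,13]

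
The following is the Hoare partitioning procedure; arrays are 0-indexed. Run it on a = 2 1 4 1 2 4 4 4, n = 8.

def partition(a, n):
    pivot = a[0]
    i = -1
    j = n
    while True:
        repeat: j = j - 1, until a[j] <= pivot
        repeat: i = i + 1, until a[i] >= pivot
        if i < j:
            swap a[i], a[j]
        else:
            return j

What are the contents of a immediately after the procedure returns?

2 1 1 4 2 4 4 4

pivot = a[0] = 2; i = -1, j = 8
j→4 (a[4]=2≤2), i→0 (a[0]=2≥2); i<j, swap → 2 1 4 1 2 4 4 4
j→3 (a[3]=1≤2), i→2 (a[2]=4≥2); i<j, swap → 2 1 1 4 2 4 4 4
j→2, i→3; i≥j, return j=2. a = 2 1 1 4 2 4 4 4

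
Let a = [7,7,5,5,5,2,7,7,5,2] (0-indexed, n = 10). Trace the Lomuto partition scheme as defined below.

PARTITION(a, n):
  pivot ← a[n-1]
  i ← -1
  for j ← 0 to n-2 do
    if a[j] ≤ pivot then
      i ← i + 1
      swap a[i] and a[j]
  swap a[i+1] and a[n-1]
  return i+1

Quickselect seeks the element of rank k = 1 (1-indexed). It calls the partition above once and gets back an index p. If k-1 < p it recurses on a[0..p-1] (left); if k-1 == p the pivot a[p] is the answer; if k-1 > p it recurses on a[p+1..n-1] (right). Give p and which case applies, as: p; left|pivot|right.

1; left

pivot=2, i=-1
j=0: 7>2, skip
j=1: 7>2, skip
j=2: 5>2, skip
j=3: 5>2, skip
j=4: 5>2, skip
j=5: 2≤2, i=0, swap(0,5) ⇒ [2,7,5,5,5,7,7,7,5,2]
j=6: 7>2, skip
j=7: 7>2, skip
j=8: 5>2, skip
swap(1,9) ⇒ [2,2,5,5,5,7,7,7,5,7]; return 1
p = 1; k-1 = 0 < 1 ⇒ left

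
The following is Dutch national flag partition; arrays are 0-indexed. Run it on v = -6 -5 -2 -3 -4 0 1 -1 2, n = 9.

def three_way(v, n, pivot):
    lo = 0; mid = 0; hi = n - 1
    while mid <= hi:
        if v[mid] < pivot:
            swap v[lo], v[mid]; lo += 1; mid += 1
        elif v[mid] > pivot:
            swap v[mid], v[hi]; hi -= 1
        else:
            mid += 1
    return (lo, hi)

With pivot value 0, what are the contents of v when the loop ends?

-6 -5 -2 -3 -4 -1 0 2 1

lo=0 mid=0 hi=8
-6<0: swap(0,0), lo=1 mid=1 ⇒ -6 -5 -2 -3 -4 0 1 -1 2
-5<0: swap(1,1), lo=2 mid=2 ⇒ -6 -5 -2 -3 -4 0 1 -1 2
-2<0: swap(2,2), lo=3 mid=3 ⇒ -6 -5 -2 -3 -4 0 1 -1 2
-3<0: swap(3,3), lo=4 mid=4 ⇒ -6 -5 -2 -3 -4 0 1 -1 2
-4<0: swap(4,4), lo=5 mid=5 ⇒ -6 -5 -2 -3 -4 0 1 -1 2
0=0: mid=6
1>0: swap(6,8), hi=7 ⇒ -6 -5 -2 -3 -4 0 2 -1 1
2>0: swap(6,7), hi=6 ⇒ -6 -5 -2 -3 -4 0 -1 2 1
-1<0: swap(5,6), lo=6 mid=7 ⇒ -6 -5 -2 -3 -4 -1 0 2 1
done. lo=6 hi=6; v=-6 -5 -2 -3 -4 -1 0 2 1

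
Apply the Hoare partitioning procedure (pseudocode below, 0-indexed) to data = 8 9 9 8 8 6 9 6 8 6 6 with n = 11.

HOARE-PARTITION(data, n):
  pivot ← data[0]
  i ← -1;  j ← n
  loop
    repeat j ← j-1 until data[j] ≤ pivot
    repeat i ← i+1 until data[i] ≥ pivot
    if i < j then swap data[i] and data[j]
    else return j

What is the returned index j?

pivot=8
j stops at 10 (6), i stops at 0 (8); swap ⇒ 6 9 9 8 8 6 9 6 8 6 8
j stops at 9 (6), i stops at 1 (9); swap ⇒ 6 6 9 8 8 6 9 6 8 9 8
j stops at 8 (8), i stops at 2 (9); swap ⇒ 6 6 8 8 8 6 9 6 9 9 8
j stops at 7 (6), i stops at 3 (8); swap ⇒ 6 6 8 6 8 6 9 8 9 9 8
j stops at 5 (6), i stops at 4 (8); swap ⇒ 6 6 8 6 6 8 9 8 9 9 8
j stops at 4, i stops at 5; i≥j ⇒ return 4. data=6 6 8 6 6 8 9 8 9 9 8

4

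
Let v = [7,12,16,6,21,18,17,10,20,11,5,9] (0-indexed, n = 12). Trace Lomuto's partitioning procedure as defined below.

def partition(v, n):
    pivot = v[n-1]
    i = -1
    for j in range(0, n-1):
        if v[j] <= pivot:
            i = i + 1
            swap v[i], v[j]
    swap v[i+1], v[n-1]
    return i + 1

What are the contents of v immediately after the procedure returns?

[7,6,5,9,21,18,17,10,20,11,16,12]

pivot = v[11] = 9; i = -1
j=0: v[0]=7 ≤ 9 → i=0, swap v[0],v[0] (no change) → [7,12,16,6,21,18,17,10,20,11,5,9]
j=1: v[1]=12 > 9 → no swap
j=2: v[2]=16 > 9 → no swap
j=3: v[3]=6 ≤ 9 → i=1, swap v[1],v[3] → [7,6,16,12,21,18,17,10,20,11,5,9]
j=4: v[4]=21 > 9 → no swap
j=5: v[5]=18 > 9 → no swap
j=6: v[6]=17 > 9 → no swap
j=7: v[7]=10 > 9 → no swap
j=8: v[8]=20 > 9 → no swap
j=9: v[9]=11 > 9 → no swap
j=10: v[10]=5 ≤ 9 → i=2, swap v[2],v[10] → [7,6,5,12,21,18,17,10,20,11,16,9]
final swap v[3],v[11] → [7,6,5,9,21,18,17,10,20,11,16,12]; return 3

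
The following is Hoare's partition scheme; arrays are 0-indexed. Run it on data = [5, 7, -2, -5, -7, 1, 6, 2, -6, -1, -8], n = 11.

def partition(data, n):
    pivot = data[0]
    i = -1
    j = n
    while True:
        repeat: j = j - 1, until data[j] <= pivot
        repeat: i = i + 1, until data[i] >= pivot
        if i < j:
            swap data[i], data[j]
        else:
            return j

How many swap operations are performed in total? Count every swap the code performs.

3

pivot=5
j stops at 10 (-8), i stops at 0 (5); swap ⇒ [-8, 7, -2, -5, -7, 1, 6, 2, -6, -1, 5]
j stops at 9 (-1), i stops at 1 (7); swap ⇒ [-8, -1, -2, -5, -7, 1, 6, 2, -6, 7, 5]
j stops at 8 (-6), i stops at 6 (6); swap ⇒ [-8, -1, -2, -5, -7, 1, -6, 2, 6, 7, 5]
j stops at 7, i stops at 8; i≥j ⇒ return 7. data=[-8, -1, -2, -5, -7, 1, -6, 2, 6, 7, 5]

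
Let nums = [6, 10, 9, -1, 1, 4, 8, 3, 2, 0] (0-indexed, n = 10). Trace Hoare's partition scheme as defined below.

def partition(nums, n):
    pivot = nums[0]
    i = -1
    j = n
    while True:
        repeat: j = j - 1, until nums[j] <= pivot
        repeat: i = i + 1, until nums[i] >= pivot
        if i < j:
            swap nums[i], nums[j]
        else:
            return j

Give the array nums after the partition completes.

[0, 2, 3, -1, 1, 4, 8, 9, 10, 6]

pivot = nums[0] = 6; i = -1, j = 10
j→9 (nums[9]=0≤6), i→0 (nums[0]=6≥6); i<j, swap → [0, 10, 9, -1, 1, 4, 8, 3, 2, 6]
j→8 (nums[8]=2≤6), i→1 (nums[1]=10≥6); i<j, swap → [0, 2, 9, -1, 1, 4, 8, 3, 10, 6]
j→7 (nums[7]=3≤6), i→2 (nums[2]=9≥6); i<j, swap → [0, 2, 3, -1, 1, 4, 8, 9, 10, 6]
j→5, i→6; i≥j, return j=5. nums = [0, 2, 3, -1, 1, 4, 8, 9, 10, 6]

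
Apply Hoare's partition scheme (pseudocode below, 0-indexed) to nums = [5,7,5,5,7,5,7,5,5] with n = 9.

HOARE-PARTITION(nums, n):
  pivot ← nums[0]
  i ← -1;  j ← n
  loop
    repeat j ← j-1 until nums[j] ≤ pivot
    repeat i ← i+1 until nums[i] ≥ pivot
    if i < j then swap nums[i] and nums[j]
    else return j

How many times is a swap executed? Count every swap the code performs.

3

pivot = nums[0] = 5; i = -1, j = 9
j→8 (nums[8]=5≤5), i→0 (nums[0]=5≥5); i<j, swap → [5,7,5,5,7,5,7,5,5]
j→7 (nums[7]=5≤5), i→1 (nums[1]=7≥5); i<j, swap → [5,5,5,5,7,5,7,7,5]
j→5 (nums[5]=5≤5), i→2 (nums[2]=5≥5); i<j, swap → [5,5,5,5,7,5,7,7,5]
j→3, i→3; i≥j, return j=3. nums = [5,5,5,5,7,5,7,7,5]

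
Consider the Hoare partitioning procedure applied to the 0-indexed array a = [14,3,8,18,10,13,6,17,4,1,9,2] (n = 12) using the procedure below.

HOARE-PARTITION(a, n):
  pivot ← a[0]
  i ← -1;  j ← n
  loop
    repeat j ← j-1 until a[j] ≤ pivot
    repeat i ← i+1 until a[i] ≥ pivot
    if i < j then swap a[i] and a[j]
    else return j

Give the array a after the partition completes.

pivot = a[0] = 14; i = -1, j = 12
j→11 (a[11]=2≤14), i→0 (a[0]=14≥14); i<j, swap → [2,3,8,18,10,13,6,17,4,1,9,14]
j→10 (a[10]=9≤14), i→3 (a[3]=18≥14); i<j, swap → [2,3,8,9,10,13,6,17,4,1,18,14]
j→9 (a[9]=1≤14), i→7 (a[7]=17≥14); i<j, swap → [2,3,8,9,10,13,6,1,4,17,18,14]
j→8, i→9; i≥j, return j=8. a = [2,3,8,9,10,13,6,1,4,17,18,14]

[2,3,8,9,10,13,6,1,4,17,18,14]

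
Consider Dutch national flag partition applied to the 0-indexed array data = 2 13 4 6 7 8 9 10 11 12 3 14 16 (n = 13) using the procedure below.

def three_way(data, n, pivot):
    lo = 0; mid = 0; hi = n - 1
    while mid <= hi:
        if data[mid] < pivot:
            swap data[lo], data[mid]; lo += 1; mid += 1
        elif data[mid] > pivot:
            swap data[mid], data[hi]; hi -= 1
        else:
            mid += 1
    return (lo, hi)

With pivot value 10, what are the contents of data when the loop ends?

pivot = 10; lo=0, mid=0, hi=12
data[mid]=2<10: swap data[0],data[0]; lo=1,mid=1 → 2 13 4 6 7 8 9 10 11 12 3 14 16
data[mid]=13>10: swap data[1],data[12]; hi=11 → 2 16 4 6 7 8 9 10 11 12 3 14 13
data[mid]=16>10: swap data[1],data[11]; hi=10 → 2 14 4 6 7 8 9 10 11 12 3 16 13
data[mid]=14>10: swap data[1],data[10]; hi=9 → 2 3 4 6 7 8 9 10 11 12 14 16 13
data[mid]=3<10: swap data[1],data[1]; lo=2,mid=2 → 2 3 4 6 7 8 9 10 11 12 14 16 13
data[mid]=4<10: swap data[2],data[2]; lo=3,mid=3 → 2 3 4 6 7 8 9 10 11 12 14 16 13
data[mid]=6<10: swap data[3],data[3]; lo=4,mid=4 → 2 3 4 6 7 8 9 10 11 12 14 16 13
data[mid]=7<10: swap data[4],data[4]; lo=5,mid=5 → 2 3 4 6 7 8 9 10 11 12 14 16 13
data[mid]=8<10: swap data[5],data[5]; lo=6,mid=6 → 2 3 4 6 7 8 9 10 11 12 14 16 13
data[mid]=9<10: swap data[6],data[6]; lo=7,mid=7 → 2 3 4 6 7 8 9 10 11 12 14 16 13
data[mid]=10=10: mid=8
data[mid]=11>10: swap data[8],data[9]; hi=8 → 2 3 4 6 7 8 9 10 12 11 14 16 13
data[mid]=12>10: swap data[8],data[8]; hi=7 → 2 3 4 6 7 8 9 10 12 11 14 16 13
end: lo=7, hi=7; data = 2 3 4 6 7 8 9 10 12 11 14 16 13

2 3 4 6 7 8 9 10 12 11 14 16 13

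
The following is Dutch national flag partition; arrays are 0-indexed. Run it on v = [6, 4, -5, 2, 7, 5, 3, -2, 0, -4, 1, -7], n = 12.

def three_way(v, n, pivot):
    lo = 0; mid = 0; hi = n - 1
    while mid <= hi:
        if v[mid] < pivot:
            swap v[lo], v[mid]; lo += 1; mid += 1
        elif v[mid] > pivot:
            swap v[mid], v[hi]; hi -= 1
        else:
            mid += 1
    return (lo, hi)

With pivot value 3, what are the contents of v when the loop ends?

[-7, 1, -5, 2, -4, 0, -2, 3, 5, 7, 4, 6]

pivot = 3; lo=0, mid=0, hi=11
v[mid]=6>3: swap v[0],v[11]; hi=10 → [-7, 4, -5, 2, 7, 5, 3, -2, 0, -4, 1, 6]
v[mid]=-7<3: swap v[0],v[0]; lo=1,mid=1 → [-7, 4, -5, 2, 7, 5, 3, -2, 0, -4, 1, 6]
v[mid]=4>3: swap v[1],v[10]; hi=9 → [-7, 1, -5, 2, 7, 5, 3, -2, 0, -4, 4, 6]
v[mid]=1<3: swap v[1],v[1]; lo=2,mid=2 → [-7, 1, -5, 2, 7, 5, 3, -2, 0, -4, 4, 6]
v[mid]=-5<3: swap v[2],v[2]; lo=3,mid=3 → [-7, 1, -5, 2, 7, 5, 3, -2, 0, -4, 4, 6]
v[mid]=2<3: swap v[3],v[3]; lo=4,mid=4 → [-7, 1, -5, 2, 7, 5, 3, -2, 0, -4, 4, 6]
v[mid]=7>3: swap v[4],v[9]; hi=8 → [-7, 1, -5, 2, -4, 5, 3, -2, 0, 7, 4, 6]
v[mid]=-4<3: swap v[4],v[4]; lo=5,mid=5 → [-7, 1, -5, 2, -4, 5, 3, -2, 0, 7, 4, 6]
v[mid]=5>3: swap v[5],v[8]; hi=7 → [-7, 1, -5, 2, -4, 0, 3, -2, 5, 7, 4, 6]
v[mid]=0<3: swap v[5],v[5]; lo=6,mid=6 → [-7, 1, -5, 2, -4, 0, 3, -2, 5, 7, 4, 6]
v[mid]=3=3: mid=7
v[mid]=-2<3: swap v[6],v[7]; lo=7,mid=8 → [-7, 1, -5, 2, -4, 0, -2, 3, 5, 7, 4, 6]
end: lo=7, hi=7; v = [-7, 1, -5, 2, -4, 0, -2, 3, 5, 7, 4, 6]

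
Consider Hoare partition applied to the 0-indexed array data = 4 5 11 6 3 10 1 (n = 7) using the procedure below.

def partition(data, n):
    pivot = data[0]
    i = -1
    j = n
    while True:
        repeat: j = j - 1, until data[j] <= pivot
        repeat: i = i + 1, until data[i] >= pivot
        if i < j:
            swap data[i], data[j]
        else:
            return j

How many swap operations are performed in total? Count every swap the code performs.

pivot=4
j stops at 6 (1), i stops at 0 (4); swap ⇒ 1 5 11 6 3 10 4
j stops at 4 (3), i stops at 1 (5); swap ⇒ 1 3 11 6 5 10 4
j stops at 1, i stops at 2; i≥j ⇒ return 1. data=1 3 11 6 5 10 4

2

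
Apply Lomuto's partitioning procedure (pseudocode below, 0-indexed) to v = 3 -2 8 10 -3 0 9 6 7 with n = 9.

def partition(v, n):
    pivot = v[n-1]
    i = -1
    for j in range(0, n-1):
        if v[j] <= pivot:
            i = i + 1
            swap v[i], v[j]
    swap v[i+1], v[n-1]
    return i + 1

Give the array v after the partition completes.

pivot=7, i=-1
j=0: 3≤7, i=0, swap(0,0) ⇒ 3 -2 8 10 -3 0 9 6 7
j=1: -2≤7, i=1, swap(1,1) ⇒ 3 -2 8 10 -3 0 9 6 7
j=2: 8>7, skip
j=3: 10>7, skip
j=4: -3≤7, i=2, swap(2,4) ⇒ 3 -2 -3 10 8 0 9 6 7
j=5: 0≤7, i=3, swap(3,5) ⇒ 3 -2 -3 0 8 10 9 6 7
j=6: 9>7, skip
j=7: 6≤7, i=4, swap(4,7) ⇒ 3 -2 -3 0 6 10 9 8 7
swap(5,8) ⇒ 3 -2 -3 0 6 7 9 8 10; return 5

3 -2 -3 0 6 7 9 8 10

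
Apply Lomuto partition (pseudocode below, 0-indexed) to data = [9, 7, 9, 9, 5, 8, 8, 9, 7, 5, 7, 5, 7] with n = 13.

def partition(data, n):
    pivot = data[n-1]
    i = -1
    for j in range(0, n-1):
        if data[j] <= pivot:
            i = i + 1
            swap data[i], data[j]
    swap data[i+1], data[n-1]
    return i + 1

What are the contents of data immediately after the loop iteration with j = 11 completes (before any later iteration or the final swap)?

[7, 5, 7, 5, 7, 5, 8, 9, 9, 9, 9, 8, 7]

pivot = data[12] = 7; i = -1
j=0: data[0]=9 > 7 → no swap
j=1: data[1]=7 ≤ 7 → i=0, swap data[0],data[1] → [7, 9, 9, 9, 5, 8, 8, 9, 7, 5, 7, 5, 7]
j=2: data[2]=9 > 7 → no swap
j=3: data[3]=9 > 7 → no swap
j=4: data[4]=5 ≤ 7 → i=1, swap data[1],data[4] → [7, 5, 9, 9, 9, 8, 8, 9, 7, 5, 7, 5, 7]
j=5: data[5]=8 > 7 → no swap
j=6: data[6]=8 > 7 → no swap
j=7: data[7]=9 > 7 → no swap
j=8: data[8]=7 ≤ 7 → i=2, swap data[2],data[8] → [7, 5, 7, 9, 9, 8, 8, 9, 9, 5, 7, 5, 7]
j=9: data[9]=5 ≤ 7 → i=3, swap data[3],data[9] → [7, 5, 7, 5, 9, 8, 8, 9, 9, 9, 7, 5, 7]
j=10: data[10]=7 ≤ 7 → i=4, swap data[4],data[10] → [7, 5, 7, 5, 7, 8, 8, 9, 9, 9, 9, 5, 7]
j=11: data[11]=5 ≤ 7 → i=5, swap data[5],data[11] → [7, 5, 7, 5, 7, 5, 8, 9, 9, 9, 9, 8, 7]
(after j=11) data = [7, 5, 7, 5, 7, 5, 8, 9, 9, 9, 9, 8, 7]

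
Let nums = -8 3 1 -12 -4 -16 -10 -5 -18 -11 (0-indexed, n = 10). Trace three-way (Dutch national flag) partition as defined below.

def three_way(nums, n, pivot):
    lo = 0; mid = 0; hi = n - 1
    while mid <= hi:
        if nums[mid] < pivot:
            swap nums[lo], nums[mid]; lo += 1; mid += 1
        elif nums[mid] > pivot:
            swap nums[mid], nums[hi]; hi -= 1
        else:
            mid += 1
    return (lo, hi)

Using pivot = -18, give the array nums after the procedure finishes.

pivot = -18; lo=0, mid=0, hi=9
nums[mid]=-8>-18: swap nums[0],nums[9]; hi=8 → -11 3 1 -12 -4 -16 -10 -5 -18 -8
nums[mid]=-11>-18: swap nums[0],nums[8]; hi=7 → -18 3 1 -12 -4 -16 -10 -5 -11 -8
nums[mid]=-18=-18: mid=1
nums[mid]=3>-18: swap nums[1],nums[7]; hi=6 → -18 -5 1 -12 -4 -16 -10 3 -11 -8
nums[mid]=-5>-18: swap nums[1],nums[6]; hi=5 → -18 -10 1 -12 -4 -16 -5 3 -11 -8
nums[mid]=-10>-18: swap nums[1],nums[5]; hi=4 → -18 -16 1 -12 -4 -10 -5 3 -11 -8
nums[mid]=-16>-18: swap nums[1],nums[4]; hi=3 → -18 -4 1 -12 -16 -10 -5 3 -11 -8
nums[mid]=-4>-18: swap nums[1],nums[3]; hi=2 → -18 -12 1 -4 -16 -10 -5 3 -11 -8
nums[mid]=-12>-18: swap nums[1],nums[2]; hi=1 → -18 1 -12 -4 -16 -10 -5 3 -11 -8
nums[mid]=1>-18: swap nums[1],nums[1]; hi=0 → -18 1 -12 -4 -16 -10 -5 3 -11 -8
end: lo=0, hi=0; nums = -18 1 -12 -4 -16 -10 -5 3 -11 -8

-18 1 -12 -4 -16 -10 -5 3 -11 -8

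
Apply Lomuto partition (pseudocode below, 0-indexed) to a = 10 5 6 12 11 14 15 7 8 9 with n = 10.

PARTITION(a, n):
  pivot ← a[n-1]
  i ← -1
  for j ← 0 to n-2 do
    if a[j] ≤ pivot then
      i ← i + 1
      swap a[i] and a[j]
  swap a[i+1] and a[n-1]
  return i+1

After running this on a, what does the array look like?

pivot = a[9] = 9; i = -1
j=0: a[0]=10 > 9 → no swap
j=1: a[1]=5 ≤ 9 → i=0, swap a[0],a[1] → 5 10 6 12 11 14 15 7 8 9
j=2: a[2]=6 ≤ 9 → i=1, swap a[1],a[2] → 5 6 10 12 11 14 15 7 8 9
j=3: a[3]=12 > 9 → no swap
j=4: a[4]=11 > 9 → no swap
j=5: a[5]=14 > 9 → no swap
j=6: a[6]=15 > 9 → no swap
j=7: a[7]=7 ≤ 9 → i=2, swap a[2],a[7] → 5 6 7 12 11 14 15 10 8 9
j=8: a[8]=8 ≤ 9 → i=3, swap a[3],a[8] → 5 6 7 8 11 14 15 10 12 9
final swap a[4],a[9] → 5 6 7 8 9 14 15 10 12 11; return 4

5 6 7 8 9 14 15 10 12 11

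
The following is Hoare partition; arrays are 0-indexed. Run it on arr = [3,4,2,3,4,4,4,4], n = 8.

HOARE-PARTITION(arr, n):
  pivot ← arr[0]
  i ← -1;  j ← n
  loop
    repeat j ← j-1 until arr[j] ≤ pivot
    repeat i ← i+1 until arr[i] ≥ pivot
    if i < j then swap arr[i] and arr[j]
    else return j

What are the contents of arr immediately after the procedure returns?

pivot=3
j stops at 3 (3), i stops at 0 (3); swap ⇒ [3,4,2,3,4,4,4,4]
j stops at 2 (2), i stops at 1 (4); swap ⇒ [3,2,4,3,4,4,4,4]
j stops at 1, i stops at 2; i≥j ⇒ return 1. arr=[3,2,4,3,4,4,4,4]

[3,2,4,3,4,4,4,4]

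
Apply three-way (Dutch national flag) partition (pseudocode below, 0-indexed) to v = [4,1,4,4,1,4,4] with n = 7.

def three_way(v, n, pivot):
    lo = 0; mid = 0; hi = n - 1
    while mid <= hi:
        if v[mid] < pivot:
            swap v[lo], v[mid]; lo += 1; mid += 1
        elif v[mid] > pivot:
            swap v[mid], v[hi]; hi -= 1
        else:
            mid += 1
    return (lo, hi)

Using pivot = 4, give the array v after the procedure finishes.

lo=0 mid=0 hi=6
4=4: mid=1
1<4: swap(0,1), lo=1 mid=2 ⇒ [1,4,4,4,1,4,4]
4=4: mid=3
4=4: mid=4
1<4: swap(1,4), lo=2 mid=5 ⇒ [1,1,4,4,4,4,4]
4=4: mid=6
4=4: mid=7
done. lo=2 hi=6; v=[1,1,4,4,4,4,4]

[1,1,4,4,4,4,4]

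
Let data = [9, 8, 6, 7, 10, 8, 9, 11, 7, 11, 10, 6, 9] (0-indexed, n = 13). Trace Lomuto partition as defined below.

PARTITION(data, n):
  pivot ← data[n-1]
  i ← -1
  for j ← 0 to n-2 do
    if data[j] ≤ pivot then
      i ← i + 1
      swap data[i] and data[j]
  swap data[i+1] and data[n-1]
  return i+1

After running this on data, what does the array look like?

pivot = data[12] = 9; i = -1
j=0: data[0]=9 ≤ 9 → i=0, swap data[0],data[0] (no change) → [9, 8, 6, 7, 10, 8, 9, 11, 7, 11, 10, 6, 9]
j=1: data[1]=8 ≤ 9 → i=1, swap data[1],data[1] (no change) → [9, 8, 6, 7, 10, 8, 9, 11, 7, 11, 10, 6, 9]
j=2: data[2]=6 ≤ 9 → i=2, swap data[2],data[2] (no change) → [9, 8, 6, 7, 10, 8, 9, 11, 7, 11, 10, 6, 9]
j=3: data[3]=7 ≤ 9 → i=3, swap data[3],data[3] (no change) → [9, 8, 6, 7, 10, 8, 9, 11, 7, 11, 10, 6, 9]
j=4: data[4]=10 > 9 → no swap
j=5: data[5]=8 ≤ 9 → i=4, swap data[4],data[5] → [9, 8, 6, 7, 8, 10, 9, 11, 7, 11, 10, 6, 9]
j=6: data[6]=9 ≤ 9 → i=5, swap data[5],data[6] → [9, 8, 6, 7, 8, 9, 10, 11, 7, 11, 10, 6, 9]
j=7: data[7]=11 > 9 → no swap
j=8: data[8]=7 ≤ 9 → i=6, swap data[6],data[8] → [9, 8, 6, 7, 8, 9, 7, 11, 10, 11, 10, 6, 9]
j=9: data[9]=11 > 9 → no swap
j=10: data[10]=10 > 9 → no swap
j=11: data[11]=6 ≤ 9 → i=7, swap data[7],data[11] → [9, 8, 6, 7, 8, 9, 7, 6, 10, 11, 10, 11, 9]
final swap data[8],data[12] → [9, 8, 6, 7, 8, 9, 7, 6, 9, 11, 10, 11, 10]; return 8

[9, 8, 6, 7, 8, 9, 7, 6, 9, 11, 10, 11, 10]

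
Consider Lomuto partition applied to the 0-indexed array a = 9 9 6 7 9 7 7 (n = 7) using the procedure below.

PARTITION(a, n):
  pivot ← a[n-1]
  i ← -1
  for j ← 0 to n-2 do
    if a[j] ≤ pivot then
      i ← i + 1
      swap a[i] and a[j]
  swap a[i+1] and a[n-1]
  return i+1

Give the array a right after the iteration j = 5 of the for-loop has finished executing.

pivot=7, i=-1
j=0: 9>7, skip
j=1: 9>7, skip
j=2: 6≤7, i=0, swap(0,2) ⇒ 6 9 9 7 9 7 7
j=3: 7≤7, i=1, swap(1,3) ⇒ 6 7 9 9 9 7 7
j=4: 9>7, skip
j=5: 7≤7, i=2, swap(2,5) ⇒ 6 7 7 9 9 9 7
(after j=5) a = 6 7 7 9 9 9 7

6 7 7 9 9 9 7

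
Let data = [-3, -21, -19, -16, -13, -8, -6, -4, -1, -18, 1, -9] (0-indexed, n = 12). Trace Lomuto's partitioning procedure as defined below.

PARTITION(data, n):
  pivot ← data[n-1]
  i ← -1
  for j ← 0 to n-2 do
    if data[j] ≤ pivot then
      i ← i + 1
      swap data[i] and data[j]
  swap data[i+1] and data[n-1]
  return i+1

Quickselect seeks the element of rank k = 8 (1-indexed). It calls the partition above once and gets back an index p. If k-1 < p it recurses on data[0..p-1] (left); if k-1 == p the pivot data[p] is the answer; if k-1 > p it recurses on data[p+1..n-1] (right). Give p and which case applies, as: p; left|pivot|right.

pivot=-9, i=-1
j=0: -3>-9, skip
j=1: -21≤-9, i=0, swap(0,1) ⇒ [-21, -3, -19, -16, -13, -8, -6, -4, -1, -18, 1, -9]
j=2: -19≤-9, i=1, swap(1,2) ⇒ [-21, -19, -3, -16, -13, -8, -6, -4, -1, -18, 1, -9]
j=3: -16≤-9, i=2, swap(2,3) ⇒ [-21, -19, -16, -3, -13, -8, -6, -4, -1, -18, 1, -9]
j=4: -13≤-9, i=3, swap(3,4) ⇒ [-21, -19, -16, -13, -3, -8, -6, -4, -1, -18, 1, -9]
j=5: -8>-9, skip
j=6: -6>-9, skip
j=7: -4>-9, skip
j=8: -1>-9, skip
j=9: -18≤-9, i=4, swap(4,9) ⇒ [-21, -19, -16, -13, -18, -8, -6, -4, -1, -3, 1, -9]
j=10: 1>-9, skip
swap(5,11) ⇒ [-21, -19, -16, -13, -18, -9, -6, -4, -1, -3, 1, -8]; return 5
p = 5; k-1 = 7 > 5 ⇒ right

5; right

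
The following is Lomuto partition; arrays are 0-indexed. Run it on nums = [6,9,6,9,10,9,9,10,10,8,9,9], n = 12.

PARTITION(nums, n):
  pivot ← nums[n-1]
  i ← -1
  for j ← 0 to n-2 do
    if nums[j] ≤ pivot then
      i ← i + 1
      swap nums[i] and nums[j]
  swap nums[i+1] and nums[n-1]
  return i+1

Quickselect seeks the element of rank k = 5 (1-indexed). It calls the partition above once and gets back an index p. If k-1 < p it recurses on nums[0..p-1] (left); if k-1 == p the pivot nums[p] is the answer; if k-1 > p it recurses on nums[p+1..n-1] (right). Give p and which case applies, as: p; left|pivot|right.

pivot=9, i=-1
j=0: 6≤9, i=0, swap(0,0) ⇒ [6,9,6,9,10,9,9,10,10,8,9,9]
j=1: 9≤9, i=1, swap(1,1) ⇒ [6,9,6,9,10,9,9,10,10,8,9,9]
j=2: 6≤9, i=2, swap(2,2) ⇒ [6,9,6,9,10,9,9,10,10,8,9,9]
j=3: 9≤9, i=3, swap(3,3) ⇒ [6,9,6,9,10,9,9,10,10,8,9,9]
j=4: 10>9, skip
j=5: 9≤9, i=4, swap(4,5) ⇒ [6,9,6,9,9,10,9,10,10,8,9,9]
j=6: 9≤9, i=5, swap(5,6) ⇒ [6,9,6,9,9,9,10,10,10,8,9,9]
j=7: 10>9, skip
j=8: 10>9, skip
j=9: 8≤9, i=6, swap(6,9) ⇒ [6,9,6,9,9,9,8,10,10,10,9,9]
j=10: 9≤9, i=7, swap(7,10) ⇒ [6,9,6,9,9,9,8,9,10,10,10,9]
swap(8,11) ⇒ [6,9,6,9,9,9,8,9,9,10,10,10]; return 8
p = 8; k-1 = 4 < 8 ⇒ left

8; left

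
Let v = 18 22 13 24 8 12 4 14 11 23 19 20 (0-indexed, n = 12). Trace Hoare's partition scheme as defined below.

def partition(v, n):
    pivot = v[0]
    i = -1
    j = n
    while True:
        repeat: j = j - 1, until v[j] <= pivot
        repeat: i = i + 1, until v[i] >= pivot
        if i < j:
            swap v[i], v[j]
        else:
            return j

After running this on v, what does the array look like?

11 14 13 4 8 12 24 22 18 23 19 20

pivot=18
j stops at 8 (11), i stops at 0 (18); swap ⇒ 11 22 13 24 8 12 4 14 18 23 19 20
j stops at 7 (14), i stops at 1 (22); swap ⇒ 11 14 13 24 8 12 4 22 18 23 19 20
j stops at 6 (4), i stops at 3 (24); swap ⇒ 11 14 13 4 8 12 24 22 18 23 19 20
j stops at 5, i stops at 6; i≥j ⇒ return 5. v=11 14 13 4 8 12 24 22 18 23 19 20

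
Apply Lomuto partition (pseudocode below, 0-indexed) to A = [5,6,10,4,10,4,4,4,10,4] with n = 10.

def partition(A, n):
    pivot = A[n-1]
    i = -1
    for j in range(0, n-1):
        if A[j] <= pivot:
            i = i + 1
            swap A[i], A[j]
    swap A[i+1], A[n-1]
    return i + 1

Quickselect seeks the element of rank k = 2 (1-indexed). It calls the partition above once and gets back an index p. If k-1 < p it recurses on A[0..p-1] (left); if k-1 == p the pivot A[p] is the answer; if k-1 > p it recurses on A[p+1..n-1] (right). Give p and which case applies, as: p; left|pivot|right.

4; left

pivot = A[9] = 4; i = -1
j=0: A[0]=5 > 4 → no swap
j=1: A[1]=6 > 4 → no swap
j=2: A[2]=10 > 4 → no swap
j=3: A[3]=4 ≤ 4 → i=0, swap A[0],A[3] → [4,6,10,5,10,4,4,4,10,4]
j=4: A[4]=10 > 4 → no swap
j=5: A[5]=4 ≤ 4 → i=1, swap A[1],A[5] → [4,4,10,5,10,6,4,4,10,4]
j=6: A[6]=4 ≤ 4 → i=2, swap A[2],A[6] → [4,4,4,5,10,6,10,4,10,4]
j=7: A[7]=4 ≤ 4 → i=3, swap A[3],A[7] → [4,4,4,4,10,6,10,5,10,4]
j=8: A[8]=10 > 4 → no swap
final swap A[4],A[9] → [4,4,4,4,4,6,10,5,10,10]; return 4
p = 4; k-1 = 1 < 4 ⇒ left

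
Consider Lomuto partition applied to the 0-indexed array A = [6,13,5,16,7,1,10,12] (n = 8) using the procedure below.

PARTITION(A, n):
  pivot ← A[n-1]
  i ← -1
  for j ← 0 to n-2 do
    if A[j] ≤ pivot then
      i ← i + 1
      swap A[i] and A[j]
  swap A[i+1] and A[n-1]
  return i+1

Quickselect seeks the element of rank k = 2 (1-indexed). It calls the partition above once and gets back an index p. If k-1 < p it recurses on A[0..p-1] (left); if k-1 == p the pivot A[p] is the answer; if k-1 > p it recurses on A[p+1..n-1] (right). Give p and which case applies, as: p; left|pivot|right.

5; left

pivot=12, i=-1
j=0: 6≤12, i=0, swap(0,0) ⇒ [6,13,5,16,7,1,10,12]
j=1: 13>12, skip
j=2: 5≤12, i=1, swap(1,2) ⇒ [6,5,13,16,7,1,10,12]
j=3: 16>12, skip
j=4: 7≤12, i=2, swap(2,4) ⇒ [6,5,7,16,13,1,10,12]
j=5: 1≤12, i=3, swap(3,5) ⇒ [6,5,7,1,13,16,10,12]
j=6: 10≤12, i=4, swap(4,6) ⇒ [6,5,7,1,10,16,13,12]
swap(5,7) ⇒ [6,5,7,1,10,12,13,16]; return 5
p = 5; k-1 = 1 < 5 ⇒ left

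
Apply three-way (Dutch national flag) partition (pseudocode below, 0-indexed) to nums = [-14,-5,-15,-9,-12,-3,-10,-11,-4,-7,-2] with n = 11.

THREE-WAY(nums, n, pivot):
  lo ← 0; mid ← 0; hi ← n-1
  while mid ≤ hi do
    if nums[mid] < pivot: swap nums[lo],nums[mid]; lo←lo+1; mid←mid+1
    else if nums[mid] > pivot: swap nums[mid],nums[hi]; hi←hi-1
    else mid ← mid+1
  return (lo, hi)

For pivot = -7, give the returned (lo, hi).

(6, 6)

lo=0 mid=0 hi=10
-14<-7: swap(0,0), lo=1 mid=1 ⇒ [-14,-5,-15,-9,-12,-3,-10,-11,-4,-7,-2]
-5>-7: swap(1,10), hi=9 ⇒ [-14,-2,-15,-9,-12,-3,-10,-11,-4,-7,-5]
-2>-7: swap(1,9), hi=8 ⇒ [-14,-7,-15,-9,-12,-3,-10,-11,-4,-2,-5]
-7=-7: mid=2
-15<-7: swap(1,2), lo=2 mid=3 ⇒ [-14,-15,-7,-9,-12,-3,-10,-11,-4,-2,-5]
-9<-7: swap(2,3), lo=3 mid=4 ⇒ [-14,-15,-9,-7,-12,-3,-10,-11,-4,-2,-5]
-12<-7: swap(3,4), lo=4 mid=5 ⇒ [-14,-15,-9,-12,-7,-3,-10,-11,-4,-2,-5]
-3>-7: swap(5,8), hi=7 ⇒ [-14,-15,-9,-12,-7,-4,-10,-11,-3,-2,-5]
-4>-7: swap(5,7), hi=6 ⇒ [-14,-15,-9,-12,-7,-11,-10,-4,-3,-2,-5]
-11<-7: swap(4,5), lo=5 mid=6 ⇒ [-14,-15,-9,-12,-11,-7,-10,-4,-3,-2,-5]
-10<-7: swap(5,6), lo=6 mid=7 ⇒ [-14,-15,-9,-12,-11,-10,-7,-4,-3,-2,-5]
done. lo=6 hi=6; nums=[-14,-15,-9,-12,-11,-10,-7,-4,-3,-2,-5]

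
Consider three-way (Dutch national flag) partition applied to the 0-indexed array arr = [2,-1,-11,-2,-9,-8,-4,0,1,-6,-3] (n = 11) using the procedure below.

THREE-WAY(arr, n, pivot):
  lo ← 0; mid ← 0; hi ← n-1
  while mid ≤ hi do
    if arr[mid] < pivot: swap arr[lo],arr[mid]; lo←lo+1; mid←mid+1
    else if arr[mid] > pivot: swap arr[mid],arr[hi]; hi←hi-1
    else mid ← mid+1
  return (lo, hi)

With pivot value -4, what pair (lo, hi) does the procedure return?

(4, 4)

pivot = -4; lo=0, mid=0, hi=10
arr[mid]=2>-4: swap arr[0],arr[10]; hi=9 → [-3,-1,-11,-2,-9,-8,-4,0,1,-6,2]
arr[mid]=-3>-4: swap arr[0],arr[9]; hi=8 → [-6,-1,-11,-2,-9,-8,-4,0,1,-3,2]
arr[mid]=-6<-4: swap arr[0],arr[0]; lo=1,mid=1 → [-6,-1,-11,-2,-9,-8,-4,0,1,-3,2]
arr[mid]=-1>-4: swap arr[1],arr[8]; hi=7 → [-6,1,-11,-2,-9,-8,-4,0,-1,-3,2]
arr[mid]=1>-4: swap arr[1],arr[7]; hi=6 → [-6,0,-11,-2,-9,-8,-4,1,-1,-3,2]
arr[mid]=0>-4: swap arr[1],arr[6]; hi=5 → [-6,-4,-11,-2,-9,-8,0,1,-1,-3,2]
arr[mid]=-4=-4: mid=2
arr[mid]=-11<-4: swap arr[1],arr[2]; lo=2,mid=3 → [-6,-11,-4,-2,-9,-8,0,1,-1,-3,2]
arr[mid]=-2>-4: swap arr[3],arr[5]; hi=4 → [-6,-11,-4,-8,-9,-2,0,1,-1,-3,2]
arr[mid]=-8<-4: swap arr[2],arr[3]; lo=3,mid=4 → [-6,-11,-8,-4,-9,-2,0,1,-1,-3,2]
arr[mid]=-9<-4: swap arr[3],arr[4]; lo=4,mid=5 → [-6,-11,-8,-9,-4,-2,0,1,-1,-3,2]
end: lo=4, hi=4; arr = [-6,-11,-8,-9,-4,-2,0,1,-1,-3,2]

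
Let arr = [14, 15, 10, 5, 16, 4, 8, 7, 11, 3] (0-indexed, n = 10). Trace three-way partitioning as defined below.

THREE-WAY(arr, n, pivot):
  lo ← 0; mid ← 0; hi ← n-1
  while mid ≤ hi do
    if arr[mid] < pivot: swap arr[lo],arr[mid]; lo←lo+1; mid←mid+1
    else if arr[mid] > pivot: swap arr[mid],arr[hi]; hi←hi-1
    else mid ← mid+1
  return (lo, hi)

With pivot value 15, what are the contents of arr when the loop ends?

[14, 10, 5, 3, 4, 8, 7, 11, 15, 16]

pivot = 15; lo=0, mid=0, hi=9
arr[mid]=14<15: swap arr[0],arr[0]; lo=1,mid=1 → [14, 15, 10, 5, 16, 4, 8, 7, 11, 3]
arr[mid]=15=15: mid=2
arr[mid]=10<15: swap arr[1],arr[2]; lo=2,mid=3 → [14, 10, 15, 5, 16, 4, 8, 7, 11, 3]
arr[mid]=5<15: swap arr[2],arr[3]; lo=3,mid=4 → [14, 10, 5, 15, 16, 4, 8, 7, 11, 3]
arr[mid]=16>15: swap arr[4],arr[9]; hi=8 → [14, 10, 5, 15, 3, 4, 8, 7, 11, 16]
arr[mid]=3<15: swap arr[3],arr[4]; lo=4,mid=5 → [14, 10, 5, 3, 15, 4, 8, 7, 11, 16]
arr[mid]=4<15: swap arr[4],arr[5]; lo=5,mid=6 → [14, 10, 5, 3, 4, 15, 8, 7, 11, 16]
arr[mid]=8<15: swap arr[5],arr[6]; lo=6,mid=7 → [14, 10, 5, 3, 4, 8, 15, 7, 11, 16]
arr[mid]=7<15: swap arr[6],arr[7]; lo=7,mid=8 → [14, 10, 5, 3, 4, 8, 7, 15, 11, 16]
arr[mid]=11<15: swap arr[7],arr[8]; lo=8,mid=9 → [14, 10, 5, 3, 4, 8, 7, 11, 15, 16]
end: lo=8, hi=8; arr = [14, 10, 5, 3, 4, 8, 7, 11, 15, 16]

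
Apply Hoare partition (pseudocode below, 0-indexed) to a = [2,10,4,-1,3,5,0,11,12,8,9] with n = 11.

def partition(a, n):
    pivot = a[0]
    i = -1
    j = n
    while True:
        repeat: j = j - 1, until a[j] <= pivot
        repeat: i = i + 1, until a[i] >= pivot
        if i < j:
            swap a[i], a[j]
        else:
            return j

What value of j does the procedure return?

pivot = a[0] = 2; i = -1, j = 11
j→6 (a[6]=0≤2), i→0 (a[0]=2≥2); i<j, swap → [0,10,4,-1,3,5,2,11,12,8,9]
j→3 (a[3]=-1≤2), i→1 (a[1]=10≥2); i<j, swap → [0,-1,4,10,3,5,2,11,12,8,9]
j→1, i→2; i≥j, return j=1. a = [0,-1,4,10,3,5,2,11,12,8,9]

1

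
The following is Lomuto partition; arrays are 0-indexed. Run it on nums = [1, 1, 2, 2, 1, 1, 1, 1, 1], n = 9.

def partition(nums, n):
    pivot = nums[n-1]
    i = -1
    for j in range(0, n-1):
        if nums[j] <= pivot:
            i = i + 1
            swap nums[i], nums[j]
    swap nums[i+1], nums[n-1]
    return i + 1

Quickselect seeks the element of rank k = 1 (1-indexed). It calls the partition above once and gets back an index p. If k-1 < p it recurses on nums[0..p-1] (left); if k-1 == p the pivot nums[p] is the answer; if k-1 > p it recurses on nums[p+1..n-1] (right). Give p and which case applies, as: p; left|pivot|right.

pivot = nums[8] = 1; i = -1
j=0: nums[0]=1 ≤ 1 → i=0, swap nums[0],nums[0] (no change) → [1, 1, 2, 2, 1, 1, 1, 1, 1]
j=1: nums[1]=1 ≤ 1 → i=1, swap nums[1],nums[1] (no change) → [1, 1, 2, 2, 1, 1, 1, 1, 1]
j=2: nums[2]=2 > 1 → no swap
j=3: nums[3]=2 > 1 → no swap
j=4: nums[4]=1 ≤ 1 → i=2, swap nums[2],nums[4] → [1, 1, 1, 2, 2, 1, 1, 1, 1]
j=5: nums[5]=1 ≤ 1 → i=3, swap nums[3],nums[5] → [1, 1, 1, 1, 2, 2, 1, 1, 1]
j=6: nums[6]=1 ≤ 1 → i=4, swap nums[4],nums[6] → [1, 1, 1, 1, 1, 2, 2, 1, 1]
j=7: nums[7]=1 ≤ 1 → i=5, swap nums[5],nums[7] → [1, 1, 1, 1, 1, 1, 2, 2, 1]
final swap nums[6],nums[8] → [1, 1, 1, 1, 1, 1, 1, 2, 2]; return 6
p = 6; k-1 = 0 < 6 ⇒ left

6; left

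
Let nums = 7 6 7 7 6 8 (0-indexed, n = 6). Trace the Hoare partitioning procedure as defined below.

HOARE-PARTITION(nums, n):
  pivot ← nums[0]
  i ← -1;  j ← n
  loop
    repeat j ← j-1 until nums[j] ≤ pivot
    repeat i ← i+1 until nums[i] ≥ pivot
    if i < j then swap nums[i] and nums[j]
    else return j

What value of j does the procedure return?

pivot=7
j stops at 4 (6), i stops at 0 (7); swap ⇒ 6 6 7 7 7 8
j stops at 3 (7), i stops at 2 (7); swap ⇒ 6 6 7 7 7 8
j stops at 2, i stops at 3; i≥j ⇒ return 2. nums=6 6 7 7 7 8

2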